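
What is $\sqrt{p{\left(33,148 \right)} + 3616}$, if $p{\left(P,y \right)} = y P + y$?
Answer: $2 \sqrt{2162} \approx 92.995$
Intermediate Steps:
$p{\left(P,y \right)} = y + P y$ ($p{\left(P,y \right)} = P y + y = y + P y$)
$\sqrt{p{\left(33,148 \right)} + 3616} = \sqrt{148 \left(1 + 33\right) + 3616} = \sqrt{148 \cdot 34 + 3616} = \sqrt{5032 + 3616} = \sqrt{8648} = 2 \sqrt{2162}$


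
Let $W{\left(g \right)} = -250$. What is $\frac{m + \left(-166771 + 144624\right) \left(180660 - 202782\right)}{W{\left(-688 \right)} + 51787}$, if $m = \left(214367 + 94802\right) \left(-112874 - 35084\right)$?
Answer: $- \frac{45254090968}{51537} \approx -8.7809 \cdot 10^{5}$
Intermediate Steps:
$m = -45744026902$ ($m = 309169 \left(-147958\right) = -45744026902$)
$\frac{m + \left(-166771 + 144624\right) \left(180660 - 202782\right)}{W{\left(-688 \right)} + 51787} = \frac{-45744026902 + \left(-166771 + 144624\right) \left(180660 - 202782\right)}{-250 + 51787} = \frac{-45744026902 - -489935934}{51537} = \left(-45744026902 + 489935934\right) \frac{1}{51537} = \left(-45254090968\right) \frac{1}{51537} = - \frac{45254090968}{51537}$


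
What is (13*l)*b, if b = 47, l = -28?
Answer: -17108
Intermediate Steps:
(13*l)*b = (13*(-28))*47 = -364*47 = -17108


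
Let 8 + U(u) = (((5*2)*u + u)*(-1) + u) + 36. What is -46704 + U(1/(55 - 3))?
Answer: -1213581/26 ≈ -46676.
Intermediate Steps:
U(u) = 28 - 10*u (U(u) = -8 + ((((5*2)*u + u)*(-1) + u) + 36) = -8 + (((10*u + u)*(-1) + u) + 36) = -8 + (((11*u)*(-1) + u) + 36) = -8 + ((-11*u + u) + 36) = -8 + (-10*u + 36) = -8 + (36 - 10*u) = 28 - 10*u)
-46704 + U(1/(55 - 3)) = -46704 + (28 - 10/(55 - 3)) = -46704 + (28 - 10/52) = -46704 + (28 - 10*1/52) = -46704 + (28 - 5/26) = -46704 + 723/26 = -1213581/26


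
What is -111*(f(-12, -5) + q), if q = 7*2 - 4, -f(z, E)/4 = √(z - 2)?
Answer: -1110 + 444*I*√14 ≈ -1110.0 + 1661.3*I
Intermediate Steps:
f(z, E) = -4*√(-2 + z) (f(z, E) = -4*√(z - 2) = -4*√(-2 + z))
q = 10 (q = 14 - 4 = 10)
-111*(f(-12, -5) + q) = -111*(-4*√(-2 - 12) + 10) = -111*(-4*I*√14 + 10) = -111*(10 - 4*I*√14) = -1110 + 444*I*√14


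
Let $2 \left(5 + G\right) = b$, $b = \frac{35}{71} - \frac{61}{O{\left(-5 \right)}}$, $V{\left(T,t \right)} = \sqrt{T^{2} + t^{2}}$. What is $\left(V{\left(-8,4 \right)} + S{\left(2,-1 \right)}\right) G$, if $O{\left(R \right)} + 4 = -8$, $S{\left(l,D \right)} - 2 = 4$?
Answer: $- \frac{3769}{284} - \frac{3769 \sqrt{5}}{426} \approx -33.055$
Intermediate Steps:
$S{\left(l,D \right)} = 6$ ($S{\left(l,D \right)} = 2 + 4 = 6$)
$O{\left(R \right)} = -12$ ($O{\left(R \right)} = -4 - 8 = -12$)
$b = \frac{4751}{852}$ ($b = \frac{35}{71} - \frac{61}{-12} = 35 \cdot \frac{1}{71} - - \frac{61}{12} = \frac{35}{71} + \frac{61}{12} = \frac{4751}{852} \approx 5.5763$)
$G = - \frac{3769}{1704}$ ($G = -5 + \frac{1}{2} \cdot \frac{4751}{852} = -5 + \frac{4751}{1704} = - \frac{3769}{1704} \approx -2.2119$)
$\left(V{\left(-8,4 \right)} + S{\left(2,-1 \right)}\right) G = \left(\sqrt{\left(-8\right)^{2} + 4^{2}} + 6\right) \left(- \frac{3769}{1704}\right) = \left(\sqrt{64 + 16} + 6\right) \left(- \frac{3769}{1704}\right) = \left(\sqrt{80} + 6\right) \left(- \frac{3769}{1704}\right) = \left(4 \sqrt{5} + 6\right) \left(- \frac{3769}{1704}\right) = \left(6 + 4 \sqrt{5}\right) \left(- \frac{3769}{1704}\right) = - \frac{3769}{284} - \frac{3769 \sqrt{5}}{426}$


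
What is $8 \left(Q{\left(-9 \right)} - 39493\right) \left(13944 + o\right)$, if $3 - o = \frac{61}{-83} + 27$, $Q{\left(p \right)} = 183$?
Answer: $- \frac{363356796080}{83} \approx -4.3778 \cdot 10^{9}$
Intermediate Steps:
$o = - \frac{1931}{83}$ ($o = 3 - \left(\frac{61}{-83} + 27\right) = 3 - \left(61 \left(- \frac{1}{83}\right) + 27\right) = 3 - \left(- \frac{61}{83} + 27\right) = 3 - \frac{2180}{83} = - \frac{1931}{83} \approx -23.265$)
$8 \left(Q{\left(-9 \right)} - 39493\right) \left(13944 + o\right) = 8 \left(183 - 39493\right) \left(13944 - \frac{1931}{83}\right) = 8 \left(\left(-39310\right) \frac{1155421}{83}\right) = 8 \left(- \frac{45419599510}{83}\right) = - \frac{363356796080}{83}$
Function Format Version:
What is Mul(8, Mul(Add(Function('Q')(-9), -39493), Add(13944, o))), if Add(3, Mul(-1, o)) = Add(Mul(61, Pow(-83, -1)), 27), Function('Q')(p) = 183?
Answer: Rational(-363356796080, 83) ≈ -4.3778e+9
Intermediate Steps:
o = Rational(-1931, 83) (o = Add(3, Mul(-1, Add(Mul(61, Pow(-83, -1)), 27))) = Add(3, Mul(-1, Add(Mul(61, Rational(-1, 83)), 27))) = Add(3, Mul(-1, Add(Rational(-61, 83), 27))) = Add(3, Mul(-1, Rational(2180, 83))) = Add(3, Rational(-2180, 83)) = Rational(-1931, 83) ≈ -23.265)
Mul(8, Mul(Add(Function('Q')(-9), -39493), Add(13944, o))) = Mul(8, Mul(Add(183, -39493), Add(13944, Rational(-1931, 83)))) = Mul(8, Mul(-39310, Rational(1155421, 83))) = Mul(8, Rational(-45419599510, 83)) = Rational(-363356796080, 83)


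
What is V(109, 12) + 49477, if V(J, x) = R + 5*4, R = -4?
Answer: 49493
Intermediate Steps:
V(J, x) = 16 (V(J, x) = -4 + 5*4 = -4 + 20 = 16)
V(109, 12) + 49477 = 16 + 49477 = 49493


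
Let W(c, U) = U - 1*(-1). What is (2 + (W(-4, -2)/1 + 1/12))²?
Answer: 169/144 ≈ 1.1736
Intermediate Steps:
W(c, U) = 1 + U (W(c, U) = U + 1 = 1 + U)
(2 + (W(-4, -2)/1 + 1/12))² = (2 + ((1 - 2)/1 + 1/12))² = (2 + (-1*1 + 1*(1/12)))² = (2 + (-1 + 1/12))² = (2 - 11/12)² = (13/12)² = 169/144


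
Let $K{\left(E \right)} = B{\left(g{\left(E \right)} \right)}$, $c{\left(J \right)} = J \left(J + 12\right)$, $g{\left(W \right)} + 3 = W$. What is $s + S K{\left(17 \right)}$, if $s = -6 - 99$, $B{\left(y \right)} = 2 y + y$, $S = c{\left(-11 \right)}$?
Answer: $-567$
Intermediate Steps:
$g{\left(W \right)} = -3 + W$
$c{\left(J \right)} = J \left(12 + J\right)$
$S = -11$ ($S = - 11 \left(12 - 11\right) = \left(-11\right) 1 = -11$)
$B{\left(y \right)} = 3 y$
$K{\left(E \right)} = -9 + 3 E$ ($K{\left(E \right)} = 3 \left(-3 + E\right) = -9 + 3 E$)
$s = -105$ ($s = -6 - 99 = -105$)
$s + S K{\left(17 \right)} = -105 - 11 \left(-9 + 3 \cdot 17\right) = -105 - 11 \left(-9 + 51\right) = -105 - 462 = -567$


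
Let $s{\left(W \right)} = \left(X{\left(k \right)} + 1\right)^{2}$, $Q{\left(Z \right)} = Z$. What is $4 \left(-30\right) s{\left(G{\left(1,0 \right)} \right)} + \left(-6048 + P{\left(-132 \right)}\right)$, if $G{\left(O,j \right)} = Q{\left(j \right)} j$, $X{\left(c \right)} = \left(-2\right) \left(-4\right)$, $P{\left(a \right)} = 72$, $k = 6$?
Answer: $-15696$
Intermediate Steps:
$X{\left(c \right)} = 8$
$G{\left(O,j \right)} = j^{2}$ ($G{\left(O,j \right)} = j j = j^{2}$)
$s{\left(W \right)} = 81$ ($s{\left(W \right)} = \left(8 + 1\right)^{2} = 9^{2} = 81$)
$4 \left(-30\right) s{\left(G{\left(1,0 \right)} \right)} + \left(-6048 + P{\left(-132 \right)}\right) = 4 \left(-30\right) 81 + \left(-6048 + 72\right) = \left(-120\right) 81 - 5976 = -9720 - 5976 = -15696$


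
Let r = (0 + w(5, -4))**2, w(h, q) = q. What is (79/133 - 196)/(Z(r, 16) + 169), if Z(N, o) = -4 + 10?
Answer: -25989/23275 ≈ -1.1166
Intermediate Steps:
r = 16 (r = (0 - 4)**2 = (-4)**2 = 16)
Z(N, o) = 6
(79/133 - 196)/(Z(r, 16) + 169) = (79/133 - 196)/(6 + 169) = (79*(1/133) - 196)/175 = (79/133 - 196)/175 = (1/175)*(-25989/133) = -25989/23275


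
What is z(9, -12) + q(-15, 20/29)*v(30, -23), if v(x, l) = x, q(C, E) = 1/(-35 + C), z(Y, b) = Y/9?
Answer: 2/5 ≈ 0.40000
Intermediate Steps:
z(Y, b) = Y/9 (z(Y, b) = Y*(1/9) = Y/9)
z(9, -12) + q(-15, 20/29)*v(30, -23) = (1/9)*9 + 30/(-35 - 15) = 1 + 30/(-50) = 1 - 1/50*30 = 1 - 3/5 = 2/5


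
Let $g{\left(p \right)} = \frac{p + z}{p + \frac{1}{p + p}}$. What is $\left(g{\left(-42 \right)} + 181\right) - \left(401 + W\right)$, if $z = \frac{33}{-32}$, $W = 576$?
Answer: $- \frac{22443755}{28232} \approx -794.98$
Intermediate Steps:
$z = - \frac{33}{32}$ ($z = 33 \left(- \frac{1}{32}\right) = - \frac{33}{32} \approx -1.0313$)
$g{\left(p \right)} = \frac{- \frac{33}{32} + p}{p + \frac{1}{2 p}}$ ($g{\left(p \right)} = \frac{p - \frac{33}{32}}{p + \frac{1}{p + p}} = \frac{- \frac{33}{32} + p}{p + \frac{1}{2 p}}$)
$\left(g{\left(-42 \right)} + 181\right) - \left(401 + W\right) = \left(\frac{1}{16} \left(-42\right) \frac{1}{1 + 2 \left(-42\right)^{2}} \left(-33 + 32 \left(-42\right)\right) + 181\right) - 977 = \left(\frac{1}{16} \left(-42\right) \frac{1}{1 + 2 \cdot 1764} \left(-33 - 1344\right) + 181\right) - 977 = \left(\frac{1}{16} \left(-42\right) \frac{1}{1 + 3528} \left(-1377\right) + 181\right) - 977 = \left(\frac{1}{16} \left(-42\right) \frac{1}{3529} \left(-1377\right) + 181\right) - 977 = \left(\frac{28917}{28232} + 181\right) - 977 = \frac{5138909}{28232} - 977 = - \frac{22443755}{28232}$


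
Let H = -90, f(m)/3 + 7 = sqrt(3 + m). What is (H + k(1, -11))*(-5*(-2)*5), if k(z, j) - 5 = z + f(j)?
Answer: -5250 + 300*I*sqrt(2) ≈ -5250.0 + 424.26*I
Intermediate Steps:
f(m) = -21 + 3*sqrt(3 + m)
k(z, j) = -16 + z + 3*sqrt(3 + j) (k(z, j) = 5 + (z + (-21 + 3*sqrt(3 + j))) = 5 + (-21 + z + 3*sqrt(3 + j)) = -16 + z + 3*sqrt(3 + j))
(H + k(1, -11))*(-5*(-2)*5) = (-90 + (-16 + 1 + 3*sqrt(3 - 11)))*(-5*(-2)*5) = (-90 + (-16 + 1 + 3*sqrt(-8)))*(10*5) = (-90 + (-16 + 1 + 3*(2*I*sqrt(2))))*50 = (-90 + (-16 + 1 + 6*I*sqrt(2)))*50 = (-90 + (-15 + 6*I*sqrt(2)))*50 = (-105 + 6*I*sqrt(2))*50 = -5250 + 300*I*sqrt(2)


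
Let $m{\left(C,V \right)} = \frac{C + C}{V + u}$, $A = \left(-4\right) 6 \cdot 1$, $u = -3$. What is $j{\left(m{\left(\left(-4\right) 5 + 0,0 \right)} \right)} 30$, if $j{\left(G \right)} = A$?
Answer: $-720$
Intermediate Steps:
$A = -24$ ($A = \left(-24\right) 1 = -24$)
$m{\left(C,V \right)} = \frac{2 C}{-3 + V}$ ($m{\left(C,V \right)} = \frac{C + C}{V - 3} = \frac{2 C}{-3 + V}$)
$j{\left(G \right)} = -24$
$j{\left(m{\left(\left(-4\right) 5 + 0,0 \right)} \right)} 30 = \left(-24\right) 30 = -720$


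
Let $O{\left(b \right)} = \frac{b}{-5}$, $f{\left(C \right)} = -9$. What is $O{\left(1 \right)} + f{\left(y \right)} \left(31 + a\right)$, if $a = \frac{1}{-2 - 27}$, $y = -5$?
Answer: $- \frac{40439}{145} \approx -278.89$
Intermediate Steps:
$a = - \frac{1}{29}$ ($a = \frac{1}{-29} = - \frac{1}{29} \approx -0.034483$)
$O{\left(b \right)} = - \frac{b}{5}$ ($O{\left(b \right)} = b \left(- \frac{1}{5}\right) = - \frac{b}{5}$)
$O{\left(1 \right)} + f{\left(y \right)} \left(31 + a\right) = \left(- \frac{1}{5}\right) 1 - 9 \left(31 - \frac{1}{29}\right) = - \frac{1}{5} - \frac{8082}{29} = - \frac{40439}{145}$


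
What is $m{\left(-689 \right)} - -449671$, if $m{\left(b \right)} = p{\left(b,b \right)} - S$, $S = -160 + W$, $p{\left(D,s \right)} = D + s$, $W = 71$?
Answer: $448382$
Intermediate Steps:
$S = -89$ ($S = -160 + 71 = -89$)
$m{\left(b \right)} = 89 + 2 b$ ($m{\left(b \right)} = \left(b + b\right) - -89 = 2 b + 89 = 89 + 2 b$)
$m{\left(-689 \right)} - -449671 = \left(89 + 2 \left(-689\right)\right) - -449671 = \left(89 - 1378\right) + 449671 = -1289 + 449671 = 448382$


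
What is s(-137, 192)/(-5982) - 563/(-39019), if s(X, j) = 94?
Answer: -149960/116705829 ≈ -0.0012849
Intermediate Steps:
s(-137, 192)/(-5982) - 563/(-39019) = 94/(-5982) - 563/(-39019) = 94*(-1/5982) - 563*(-1/39019) = -47/2991 + 563/39019 = -149960/116705829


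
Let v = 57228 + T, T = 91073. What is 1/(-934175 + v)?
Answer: -1/785874 ≈ -1.2725e-6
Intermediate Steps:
v = 148301 (v = 57228 + 91073 = 148301)
1/(-934175 + v) = 1/(-934175 + 148301) = 1/(-785874) = -1/785874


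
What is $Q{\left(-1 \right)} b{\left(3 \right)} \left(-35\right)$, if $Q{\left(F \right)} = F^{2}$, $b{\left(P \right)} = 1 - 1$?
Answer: $0$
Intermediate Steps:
$b{\left(P \right)} = 0$
$Q{\left(-1 \right)} b{\left(3 \right)} \left(-35\right) = \left(-1\right)^{2} \cdot 0 \left(-35\right) = 1 \cdot 0 \left(-35\right) = 0 \left(-35\right) = 0$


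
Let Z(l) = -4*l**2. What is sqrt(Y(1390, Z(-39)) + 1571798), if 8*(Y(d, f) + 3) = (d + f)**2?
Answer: sqrt(17303998)/2 ≈ 2079.9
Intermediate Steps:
Y(d, f) = -3 + (d + f)**2/8
sqrt(Y(1390, Z(-39)) + 1571798) = sqrt((-3 + (1390 - 4*(-39)**2)**2/8) + 1571798) = sqrt((-3 + (1390 - 4*1521)**2/8) + 1571798) = sqrt((-3 + (1390 - 6084)**2/8) + 1571798) = sqrt((-3 + (1/8)*(-4694)**2) + 1571798) = sqrt((-3 + (1/8)*22033636) + 1571798) = sqrt((-3 + 5508409/2) + 1571798) = sqrt(5508403/2 + 1571798) = sqrt(8651999/2) = sqrt(17303998)/2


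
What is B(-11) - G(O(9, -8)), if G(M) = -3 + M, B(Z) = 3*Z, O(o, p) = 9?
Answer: -39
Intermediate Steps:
B(-11) - G(O(9, -8)) = 3*(-11) - (-3 + 9) = -33 - 1*6 = -33 - 6 = -39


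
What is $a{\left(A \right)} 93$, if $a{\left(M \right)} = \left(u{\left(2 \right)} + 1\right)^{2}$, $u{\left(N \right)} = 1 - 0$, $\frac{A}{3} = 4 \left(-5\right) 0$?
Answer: $372$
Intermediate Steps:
$A = 0$ ($A = 3 \cdot 4 \left(-5\right) 0 = 3 \left(\left(-20\right) 0\right) = 3 \cdot 0 = 0$)
$u{\left(N \right)} = 1$ ($u{\left(N \right)} = 1 + 0 = 1$)
$a{\left(M \right)} = 4$ ($a{\left(M \right)} = \left(1 + 1\right)^{2} = 2^{2} = 4$)
$a{\left(A \right)} 93 = 4 \cdot 93 = 372$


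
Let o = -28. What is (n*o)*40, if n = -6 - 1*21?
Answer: 30240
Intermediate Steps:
n = -27 (n = -6 - 21 = -27)
(n*o)*40 = -27*(-28)*40 = 756*40 = 30240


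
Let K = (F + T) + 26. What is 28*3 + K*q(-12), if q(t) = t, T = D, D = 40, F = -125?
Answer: 792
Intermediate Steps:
T = 40
K = -59 (K = (-125 + 40) + 26 = -85 + 26 = -59)
28*3 + K*q(-12) = 28*3 - 59*(-12) = 84 + 708 = 792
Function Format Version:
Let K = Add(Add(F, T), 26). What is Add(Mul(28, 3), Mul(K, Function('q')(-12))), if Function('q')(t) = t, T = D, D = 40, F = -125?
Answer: 792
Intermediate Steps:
T = 40
K = -59 (K = Add(Add(-125, 40), 26) = Add(-85, 26) = -59)
Add(Mul(28, 3), Mul(K, Function('q')(-12))) = Add(Mul(28, 3), Mul(-59, -12)) = Add(84, 708) = 792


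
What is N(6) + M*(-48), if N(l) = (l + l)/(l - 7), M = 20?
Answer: -972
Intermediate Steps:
N(l) = 2*l/(-7 + l) (N(l) = (2*l)/(-7 + l) = 2*l/(-7 + l))
N(6) + M*(-48) = 2*6/(-7 + 6) + 20*(-48) = 2*6/(-1) - 960 = 2*6*(-1) - 960 = -12 - 960 = -972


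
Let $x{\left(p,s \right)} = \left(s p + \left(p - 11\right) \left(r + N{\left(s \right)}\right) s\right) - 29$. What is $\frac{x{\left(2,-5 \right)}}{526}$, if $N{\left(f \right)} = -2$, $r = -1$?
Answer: $- \frac{87}{263} \approx -0.3308$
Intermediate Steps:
$x{\left(p,s \right)} = -29 + p s + s \left(33 - 3 p\right)$ ($x{\left(p,s \right)} = \left(s p + \left(p - 11\right) \left(-1 - 2\right) s\right) - 29 = \left(p s + \left(-11 + p\right) \left(-3\right) s\right) - 29 = \left(p s + \left(33 - 3 p\right) s\right) - 29 = \left(p s + s \left(33 - 3 p\right)\right) - 29 = -29 + p s + s \left(33 - 3 p\right)$)
$\frac{x{\left(2,-5 \right)}}{526} = \frac{-29 + 33 \left(-5\right) - 4 \left(-5\right)}{526} = \left(-29 - 165 + 20\right) \frac{1}{526} = \left(-174\right) \frac{1}{526} = - \frac{87}{263}$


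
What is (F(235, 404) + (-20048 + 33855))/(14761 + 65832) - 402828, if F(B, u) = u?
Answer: -32465102793/80593 ≈ -4.0283e+5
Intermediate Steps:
(F(235, 404) + (-20048 + 33855))/(14761 + 65832) - 402828 = (404 + (-20048 + 33855))/(14761 + 65832) - 402828 = (404 + 13807)/80593 - 402828 = 14211*(1/80593) - 402828 = 14211/80593 - 402828 = -32465102793/80593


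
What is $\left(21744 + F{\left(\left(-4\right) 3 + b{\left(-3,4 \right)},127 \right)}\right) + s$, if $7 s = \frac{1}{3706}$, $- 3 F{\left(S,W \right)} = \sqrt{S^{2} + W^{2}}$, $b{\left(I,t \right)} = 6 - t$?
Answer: $\frac{564082849}{25942} - \frac{\sqrt{16229}}{3} \approx 21702.0$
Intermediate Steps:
$F{\left(S,W \right)} = - \frac{\sqrt{S^{2} + W^{2}}}{3}$
$s = \frac{1}{25942}$ ($s = \frac{1}{7 \cdot 3706} = \frac{1}{7} \cdot \frac{1}{3706} = \frac{1}{25942} \approx 3.8548 \cdot 10^{-5}$)
$\left(21744 + F{\left(\left(-4\right) 3 + b{\left(-3,4 \right)},127 \right)}\right) + s = \left(21744 - \frac{\sqrt{\left(\left(-4\right) 3 + \left(6 - 4\right)\right)^{2} + 127^{2}}}{3}\right) + \frac{1}{25942} = \left(21744 - \frac{\sqrt{\left(-12 + \left(6 - 4\right)\right)^{2} + 16129}}{3}\right) + \frac{1}{25942} = \left(21744 - \frac{\sqrt{\left(-12 + 2\right)^{2} + 16129}}{3}\right) + \frac{1}{25942} = \left(21744 - \frac{\sqrt{\left(-10\right)^{2} + 16129}}{3}\right) + \frac{1}{25942} = \left(21744 - \frac{\sqrt{100 + 16129}}{3}\right) + \frac{1}{25942} = \left(21744 - \frac{\sqrt{16229}}{3}\right) + \frac{1}{25942} = \frac{564082849}{25942} - \frac{\sqrt{16229}}{3}$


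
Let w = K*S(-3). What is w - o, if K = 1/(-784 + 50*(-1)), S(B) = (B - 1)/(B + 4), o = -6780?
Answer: 2827262/417 ≈ 6780.0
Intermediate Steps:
S(B) = (-1 + B)/(4 + B)
K = -1/834 (K = 1/(-784 - 50) = 1/(-834) = -1/834 ≈ -0.0011990)
w = 2/417 (w = -(-1 - 3)/(834*(4 - 3)) = -(-4)/(834*1) = -(-4)/834 = -1/834*(-4) = 2/417 ≈ 0.0047962)
w - o = 2/417 - 1*(-6780) = 2/417 + 6780 = 2827262/417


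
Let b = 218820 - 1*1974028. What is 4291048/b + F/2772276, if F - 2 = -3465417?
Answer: -172870129967/46787702052 ≈ -3.6948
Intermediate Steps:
F = -3465415 (F = 2 - 3465417 = -3465415)
b = -1755208 (b = 218820 - 1974028 = -1755208)
4291048/b + F/2772276 = 4291048/(-1755208) - 3465415/2772276 = 4291048*(-1/1755208) - 3465415*1/2772276 = -536381/219401 - 3465415/2772276 = -172870129967/46787702052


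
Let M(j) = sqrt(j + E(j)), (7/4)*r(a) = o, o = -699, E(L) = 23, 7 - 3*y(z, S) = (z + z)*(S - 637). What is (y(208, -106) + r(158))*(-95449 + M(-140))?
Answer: -205719034373/21 + 2155277*I*sqrt(13)/7 ≈ -9.7961e+9 + 1.1101e+6*I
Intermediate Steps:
y(z, S) = 7/3 - 2*z*(-637 + S)/3 (y(z, S) = 7/3 - (z + z)*(S - 637)/3 = 7/3 - 2*z*(-637 + S)/3)
r(a) = -2796/7 (r(a) = (4/7)*(-699) = -2796/7)
M(j) = sqrt(23 + j) (M(j) = sqrt(j + 23) = sqrt(23 + j))
(y(208, -106) + r(158))*(-95449 + M(-140)) = ((7/3 + (1274/3)*208 - 2/3*(-106)*208) - 2796/7)*(-95449 + sqrt(23 - 140)) = ((7/3 + 264992/3 + 44096/3) - 2796/7)*(-95449 + sqrt(-117)) = (309095/3 - 2796/7)*(-95449 + 3*I*sqrt(13)) = 2155277*(-95449 + 3*I*sqrt(13))/21 = -205719034373/21 + 2155277*I*sqrt(13)/7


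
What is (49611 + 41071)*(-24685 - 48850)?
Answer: -6668300870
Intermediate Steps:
(49611 + 41071)*(-24685 - 48850) = 90682*(-73535) = -6668300870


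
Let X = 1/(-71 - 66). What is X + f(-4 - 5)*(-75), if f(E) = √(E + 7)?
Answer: -1/137 - 75*I*√2 ≈ -0.0072993 - 106.07*I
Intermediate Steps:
f(E) = √(7 + E)
X = -1/137 (X = 1/(-137) = -1/137 ≈ -0.0072993)
X + f(-4 - 5)*(-75) = -1/137 + √(7 + (-4 - 5))*(-75) = -1/137 + √(7 - 9)*(-75) = -1/137 + √(-2)*(-75) = -1/137 + (I*√2)*(-75) = -1/137 - 75*I*√2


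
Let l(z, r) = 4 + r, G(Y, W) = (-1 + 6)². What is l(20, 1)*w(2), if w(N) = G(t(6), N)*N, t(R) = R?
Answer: 250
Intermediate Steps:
G(Y, W) = 25 (G(Y, W) = 5² = 25)
w(N) = 25*N
l(20, 1)*w(2) = (4 + 1)*(25*2) = 5*50 = 250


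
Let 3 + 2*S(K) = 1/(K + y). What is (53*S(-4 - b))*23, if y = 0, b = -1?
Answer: -6095/3 ≈ -2031.7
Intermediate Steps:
S(K) = -3/2 + 1/(2*K) (S(K) = -3/2 + 1/(2*(K + 0)) = -3/2 + 1/(2*K))
(53*S(-4 - b))*23 = (53*((1 - 3*(-4 - 1*(-1)))/(2*(-4 - 1*(-1)))))*23 = (53*((1 - 3*(-4 + 1))/(2*(-4 + 1))))*23 = (53*((½)*(1 - 3*(-3))/(-3)))*23 = (53*((½)*(-⅓)*(1 + 9)))*23 = (53*((½)*(-⅓)*10))*23 = (53*(-5/3))*23 = -265/3*23 = -6095/3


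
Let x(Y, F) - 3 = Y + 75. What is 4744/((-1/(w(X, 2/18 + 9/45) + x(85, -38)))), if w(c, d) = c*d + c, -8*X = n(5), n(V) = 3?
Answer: -11564093/15 ≈ -7.7094e+5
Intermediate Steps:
X = -3/8 (X = -⅛*3 = -3/8 ≈ -0.37500)
w(c, d) = c + c*d
x(Y, F) = 78 + Y (x(Y, F) = 3 + (Y + 75) = 3 + (75 + Y) = 78 + Y)
4744/((-1/(w(X, 2/18 + 9/45) + x(85, -38)))) = 4744/((-1/(-3*(1 + (2/18 + 9/45))/8 + (78 + 85)))) = 4744/((-1/(-3*(1 + (2*(1/18) + 9*(1/45)))/8 + 163))) = 4744/((-1/(-3*(1 + (⅑ + ⅕))/8 + 163))) = 4744/((-1/(-3*(1 + 14/45)/8 + 163))) = 4744/((-1/(-3/8*59/45 + 163))) = 4744/((-1/(-59/120 + 163))) = 4744/((-1/19501/120)) = 4744/((-1*120/19501)) = 4744/(-120/19501) = 4744*(-19501/120) = -11564093/15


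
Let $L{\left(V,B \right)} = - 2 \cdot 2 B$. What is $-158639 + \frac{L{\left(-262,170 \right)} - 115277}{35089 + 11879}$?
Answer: $- \frac{392161711}{2472} \approx -1.5864 \cdot 10^{5}$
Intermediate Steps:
$L{\left(V,B \right)} = - 4 B$ ($L{\left(V,B \right)} = \left(-1\right) 4 B = - 4 B$)
$-158639 + \frac{L{\left(-262,170 \right)} - 115277}{35089 + 11879} = -158639 + \frac{\left(-4\right) 170 - 115277}{35089 + 11879} = -158639 + \frac{-680 - 115277}{46968} = -158639 - \frac{6103}{2472} = - \frac{392161711}{2472}$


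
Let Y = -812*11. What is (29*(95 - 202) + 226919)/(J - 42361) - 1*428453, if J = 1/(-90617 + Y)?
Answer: -903403260400027/2108497595 ≈ -4.2846e+5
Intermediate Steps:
Y = -8932
J = -1/99549 (J = 1/(-90617 - 8932) = 1/(-99549) = -1/99549 ≈ -1.0045e-5)
(29*(95 - 202) + 226919)/(J - 42361) - 1*428453 = (29*(95 - 202) + 226919)/(-1/99549 - 42361) - 1*428453 = (29*(-107) + 226919)/(-4216995190/99549) - 428453 = (-3103 + 226919)*(-99549/4216995190) - 428453 = 223816*(-99549/4216995190) - 428453 = -11140329492/2108497595 - 428453 = -903403260400027/2108497595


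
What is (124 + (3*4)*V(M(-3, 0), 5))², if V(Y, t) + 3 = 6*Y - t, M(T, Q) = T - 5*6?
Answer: 5513104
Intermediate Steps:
M(T, Q) = -30 + T (M(T, Q) = T - 30 = -30 + T)
V(Y, t) = -3 - t + 6*Y (V(Y, t) = -3 + (6*Y - t) = -3 + (-t + 6*Y) = -3 - t + 6*Y)
(124 + (3*4)*V(M(-3, 0), 5))² = (124 + (3*4)*(-3 - 1*5 + 6*(-30 - 3)))² = (124 + 12*(-3 - 5 + 6*(-33)))² = (124 + 12*(-3 - 5 - 198))² = (124 + 12*(-206))² = (124 - 2472)² = (-2348)² = 5513104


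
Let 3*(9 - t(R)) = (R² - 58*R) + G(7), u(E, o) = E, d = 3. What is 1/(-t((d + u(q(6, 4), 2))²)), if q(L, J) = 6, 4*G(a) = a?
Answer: 12/7351 ≈ 0.0016324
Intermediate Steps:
G(a) = a/4
t(R) = 101/12 - R²/3 + 58*R/3 (t(R) = 9 - ((R² - 58*R) + (¼)*7)/3 = 9 - ((R² - 58*R) + 7/4)/3 = 9 - (7/4 + R² - 58*R)/3 = 9 + (-7/12 - R²/3 + 58*R/3) = 101/12 - R²/3 + 58*R/3)
1/(-t((d + u(q(6, 4), 2))²)) = 1/(-(101/12 - (3 + 6)⁴/3 + 58*(3 + 6)²/3)) = 1/(-(101/12 - (9²)²/3 + (58/3)*9²)) = 1/(-(101/12 - ⅓*81² + (58/3)*81)) = 1/(-(101/12 - ⅓*6561 + 1566)) = 1/(-(101/12 - 2187 + 1566)) = 1/(-1*(-7351/12)) = 1/(7351/12) = 12/7351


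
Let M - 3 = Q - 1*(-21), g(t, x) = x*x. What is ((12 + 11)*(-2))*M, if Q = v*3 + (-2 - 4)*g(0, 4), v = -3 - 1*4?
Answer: 4278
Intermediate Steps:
g(t, x) = x²
v = -7 (v = -3 - 4 = -7)
Q = -117 (Q = -7*3 + (-2 - 4)*4² = -21 - 6*16 = -21 - 96 = -117)
M = -93 (M = 3 + (-117 - 1*(-21)) = 3 + (-117 + 21) = 3 - 96 = -93)
((12 + 11)*(-2))*M = ((12 + 11)*(-2))*(-93) = (23*(-2))*(-93) = -46*(-93) = 4278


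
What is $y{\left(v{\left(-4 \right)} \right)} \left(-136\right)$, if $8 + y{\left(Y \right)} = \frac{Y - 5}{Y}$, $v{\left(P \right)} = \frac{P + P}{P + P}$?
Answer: $1632$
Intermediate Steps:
$v{\left(P \right)} = 1$ ($v{\left(P \right)} = \frac{2 P}{2 P} = 2 P \frac{1}{2 P} = 1$)
$y{\left(Y \right)} = -8 + \frac{-5 + Y}{Y}$ ($y{\left(Y \right)} = -8 + \frac{Y - 5}{Y} = -8 + \frac{-5 + Y}{Y}$)
$y{\left(v{\left(-4 \right)} \right)} \left(-136\right) = \left(-7 - \frac{5}{1}\right) \left(-136\right) = \left(-7 - 5\right) \left(-136\right) = \left(-12\right) \left(-136\right) = 1632$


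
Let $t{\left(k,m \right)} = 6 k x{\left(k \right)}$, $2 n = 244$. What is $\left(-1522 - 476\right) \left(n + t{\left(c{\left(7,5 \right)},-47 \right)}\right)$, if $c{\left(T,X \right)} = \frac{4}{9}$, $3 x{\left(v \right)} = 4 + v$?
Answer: $- \frac{754948}{3} \approx -2.5165 \cdot 10^{5}$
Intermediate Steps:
$n = 122$ ($n = \frac{1}{2} \cdot 244 = 122$)
$x{\left(v \right)} = \frac{4}{3} + \frac{v}{3}$ ($x{\left(v \right)} = \frac{4 + v}{3} = \frac{4}{3} + \frac{v}{3}$)
$c{\left(T,X \right)} = \frac{4}{9}$ ($c{\left(T,X \right)} = 4 \cdot \frac{1}{9} = \frac{4}{9}$)
$t{\left(k,m \right)} = 6 k \left(\frac{4}{3} + \frac{k}{3}\right)$
$\left(-1522 - 476\right) \left(n + t{\left(c{\left(7,5 \right)},-47 \right)}\right) = \left(-1522 - 476\right) \left(122 + 2 \cdot \frac{4}{9} \left(4 + \frac{4}{9}\right)\right) = - 1998 \left(122 + 2 \cdot \frac{4}{9} \cdot \frac{40}{9}\right) = - 1998 \left(122 + \frac{320}{81}\right) = \left(-1998\right) \frac{10202}{81} = - \frac{754948}{3}$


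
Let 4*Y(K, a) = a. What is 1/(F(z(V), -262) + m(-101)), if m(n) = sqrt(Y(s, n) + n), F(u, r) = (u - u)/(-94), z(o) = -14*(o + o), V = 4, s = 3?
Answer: -2*I*sqrt(505)/505 ≈ -0.088999*I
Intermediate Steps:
Y(K, a) = a/4
z(o) = -28*o
F(u, r) = 0 (F(u, r) = 0*(-1/94) = 0)
m(n) = sqrt(5)*sqrt(n)/2 (m(n) = sqrt(n/4 + n) = sqrt(5*n/4) = sqrt(5)*sqrt(n)/2)
1/(F(z(V), -262) + m(-101)) = 1/(0 + sqrt(5)*sqrt(-101)/2) = 1/(0 + sqrt(5)*(I*sqrt(101))/2) = 1/(0 + I*sqrt(505)/2) = 1/(I*sqrt(505)/2) = -2*I*sqrt(505)/505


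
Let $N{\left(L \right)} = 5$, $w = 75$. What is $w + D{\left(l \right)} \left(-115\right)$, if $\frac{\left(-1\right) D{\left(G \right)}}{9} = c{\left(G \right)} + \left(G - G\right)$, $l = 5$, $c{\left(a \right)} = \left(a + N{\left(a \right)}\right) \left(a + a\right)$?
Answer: $103575$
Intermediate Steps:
$c{\left(a \right)} = 2 a \left(5 + a\right)$ ($c{\left(a \right)} = \left(a + 5\right) \left(a + a\right) = \left(5 + a\right) 2 a = 2 a \left(5 + a\right)$)
$D{\left(G \right)} = - 18 G \left(5 + G\right)$ ($D{\left(G \right)} = - 9 \left(2 G \left(5 + G\right) + \left(G - G\right)\right) = - 9 \left(2 G \left(5 + G\right) + 0\right) = - 9 \cdot 2 G \left(5 + G\right) = - 18 G \left(5 + G\right)$)
$w + D{\left(l \right)} \left(-115\right) = 75 + \left(-18\right) 5 \left(5 + 5\right) \left(-115\right) = 75 + \left(-18\right) 5 \cdot 10 \left(-115\right) = 75 - -103500 = 75 + 103500 = 103575$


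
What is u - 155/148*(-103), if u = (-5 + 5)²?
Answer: 15965/148 ≈ 107.87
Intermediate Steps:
u = 0 (u = 0² = 0)
u - 155/148*(-103) = 0 - 155/148*(-103) = 0 + 15965/148 = 15965/148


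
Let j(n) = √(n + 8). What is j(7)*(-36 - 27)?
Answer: -63*√15 ≈ -244.00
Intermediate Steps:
j(n) = √(8 + n)
j(7)*(-36 - 27) = √(8 + 7)*(-36 - 27) = √15*(-63) = -63*√15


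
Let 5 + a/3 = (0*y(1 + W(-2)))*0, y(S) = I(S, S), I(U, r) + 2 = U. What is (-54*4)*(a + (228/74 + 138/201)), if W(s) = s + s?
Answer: 6014520/2479 ≈ 2426.2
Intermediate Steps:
W(s) = 2*s
I(U, r) = -2 + U
y(S) = -2 + S
a = -15 (a = -15 + 3*((0*(-2 + (1 + 2*(-2))))*0) = -15 + 3*((0*(-2 + (1 - 4)))*0) = -15 + 3*((0*(-2 - 3))*0) = -15 + 3*((0*(-5))*0) = -15 + 3*(0*0) = -15 + 3*0 = -15 + 0 = -15)
(-54*4)*(a + (228/74 + 138/201)) = (-54*4)*(-15 + (228/74 + 138/201)) = -216*(-15 + (228*(1/74) + 138*(1/201))) = -216*(-15 + (114/37 + 46/67)) = -216*(-15 + 9340/2479) = -216*(-27845/2479) = 6014520/2479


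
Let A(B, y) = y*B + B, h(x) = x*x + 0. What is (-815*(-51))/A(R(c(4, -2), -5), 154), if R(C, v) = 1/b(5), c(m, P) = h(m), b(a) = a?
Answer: 41565/31 ≈ 1340.8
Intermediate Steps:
h(x) = x² (h(x) = x² + 0 = x²)
c(m, P) = m²
R(C, v) = ⅕ (R(C, v) = 1/5 = ⅕)
A(B, y) = B + B*y (A(B, y) = B*y + B = B + B*y)
(-815*(-51))/A(R(c(4, -2), -5), 154) = (-815*(-51))/(((1 + 154)/5)) = 41565/(((⅕)*155)) = 41565/31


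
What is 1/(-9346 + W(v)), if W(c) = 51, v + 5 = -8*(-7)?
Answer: -1/9295 ≈ -0.00010758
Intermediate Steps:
v = 51 (v = -5 - 8*(-7) = -5 + 56 = 51)
1/(-9346 + W(v)) = 1/(-9346 + 51) = 1/(-9295) = -1/9295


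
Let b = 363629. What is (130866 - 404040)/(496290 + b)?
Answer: -273174/859919 ≈ -0.31767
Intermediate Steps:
(130866 - 404040)/(496290 + b) = (130866 - 404040)/(496290 + 363629) = -273174/859919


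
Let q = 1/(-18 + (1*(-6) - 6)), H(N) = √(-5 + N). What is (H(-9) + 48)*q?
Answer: -8/5 - I*√14/30 ≈ -1.6 - 0.12472*I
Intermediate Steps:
q = -1/30 (q = 1/(-18 + (-6 - 6)) = 1/(-18 - 12) = 1/(-30) = -1/30 ≈ -0.033333)
(H(-9) + 48)*q = (√(-5 - 9) + 48)*(-1/30) = (√(-14) + 48)*(-1/30) = (I*√14 + 48)*(-1/30) = (48 + I*√14)*(-1/30) = -8/5 - I*√14/30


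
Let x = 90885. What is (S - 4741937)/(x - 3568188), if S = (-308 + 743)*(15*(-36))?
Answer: 4976837/3477303 ≈ 1.4312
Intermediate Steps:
S = -234900 (S = 435*(-540) = -234900)
(S - 4741937)/(x - 3568188) = (-234900 - 4741937)/(90885 - 3568188) = -4976837/(-3477303) = -4976837*(-1/3477303) = 4976837/3477303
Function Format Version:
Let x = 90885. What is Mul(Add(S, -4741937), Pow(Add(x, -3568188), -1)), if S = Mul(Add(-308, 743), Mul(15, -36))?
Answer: Rational(4976837, 3477303) ≈ 1.4312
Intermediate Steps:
S = -234900 (S = Mul(435, -540) = -234900)
Mul(Add(S, -4741937), Pow(Add(x, -3568188), -1)) = Mul(Add(-234900, -4741937), Pow(Add(90885, -3568188), -1)) = Mul(-4976837, Pow(-3477303, -1)) = Mul(-4976837, Rational(-1, 3477303)) = Rational(4976837, 3477303)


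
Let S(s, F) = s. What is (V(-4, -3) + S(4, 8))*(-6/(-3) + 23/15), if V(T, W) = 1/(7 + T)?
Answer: 689/45 ≈ 15.311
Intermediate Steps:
(V(-4, -3) + S(4, 8))*(-6/(-3) + 23/15) = (1/(7 - 4) + 4)*(-6/(-3) + 23/15) = (1/3 + 4)*(-6*(-1/3) + 23*(1/15)) = (1/3 + 4)*(2 + 23/15) = (13/3)*(53/15) = 689/45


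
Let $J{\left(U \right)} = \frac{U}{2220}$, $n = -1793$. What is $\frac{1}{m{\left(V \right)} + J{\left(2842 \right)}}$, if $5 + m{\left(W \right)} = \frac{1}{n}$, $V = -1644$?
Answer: $- \frac{1990230}{7404407} \approx -0.26879$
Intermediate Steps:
$J{\left(U \right)} = \frac{U}{2220}$ ($J{\left(U \right)} = U \frac{1}{2220} = \frac{U}{2220}$)
$m{\left(W \right)} = - \frac{8966}{1793}$ ($m{\left(W \right)} = -5 + \frac{1}{-1793} = -5 - \frac{1}{1793} = - \frac{8966}{1793}$)
$\frac{1}{m{\left(V \right)} + J{\left(2842 \right)}} = \frac{1}{- \frac{8966}{1793} + \frac{1}{2220} \cdot 2842} = \frac{1}{- \frac{8966}{1793} + \frac{1421}{1110}} = \frac{1}{- \frac{7404407}{1990230}} = - \frac{1990230}{7404407}$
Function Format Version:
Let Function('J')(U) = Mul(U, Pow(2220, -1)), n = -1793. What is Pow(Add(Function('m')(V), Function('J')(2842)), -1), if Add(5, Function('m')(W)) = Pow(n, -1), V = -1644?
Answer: Rational(-1990230, 7404407) ≈ -0.26879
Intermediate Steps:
Function('J')(U) = Mul(Rational(1, 2220), U) (Function('J')(U) = Mul(U, Rational(1, 2220)) = Mul(Rational(1, 2220), U))
Function('m')(W) = Rational(-8966, 1793) (Function('m')(W) = Add(-5, Pow(-1793, -1)) = Add(-5, Rational(-1, 1793)) = Rational(-8966, 1793))
Pow(Add(Function('m')(V), Function('J')(2842)), -1) = Pow(Add(Rational(-8966, 1793), Mul(Rational(1, 2220), 2842)), -1) = Pow(Add(Rational(-8966, 1793), Rational(1421, 1110)), -1) = Pow(Rational(-7404407, 1990230), -1) = Rational(-1990230, 7404407)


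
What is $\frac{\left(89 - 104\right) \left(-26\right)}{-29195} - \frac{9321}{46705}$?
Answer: $- \frac{58068309}{272710495} \approx -0.21293$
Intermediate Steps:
$\frac{\left(89 - 104\right) \left(-26\right)}{-29195} - \frac{9321}{46705} = \left(-15\right) \left(-26\right) \left(- \frac{1}{29195}\right) - \frac{9321}{46705} = 390 \left(- \frac{1}{29195}\right) - \frac{9321}{46705} = - \frac{78}{5839} - \frac{9321}{46705} = - \frac{58068309}{272710495}$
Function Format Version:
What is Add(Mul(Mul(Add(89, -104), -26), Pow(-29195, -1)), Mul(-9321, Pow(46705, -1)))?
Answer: Rational(-58068309, 272710495) ≈ -0.21293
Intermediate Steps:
Add(Mul(Mul(Add(89, -104), -26), Pow(-29195, -1)), Mul(-9321, Pow(46705, -1))) = Add(Mul(Mul(-15, -26), Rational(-1, 29195)), Mul(-9321, Rational(1, 46705))) = Add(Mul(390, Rational(-1, 29195)), Rational(-9321, 46705)) = Add(Rational(-78, 5839), Rational(-9321, 46705)) = Rational(-58068309, 272710495)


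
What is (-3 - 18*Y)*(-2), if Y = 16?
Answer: 582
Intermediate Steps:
(-3 - 18*Y)*(-2) = (-3 - 18*16)*(-2) = (-3 - 288)*(-2) = -291*(-2) = 582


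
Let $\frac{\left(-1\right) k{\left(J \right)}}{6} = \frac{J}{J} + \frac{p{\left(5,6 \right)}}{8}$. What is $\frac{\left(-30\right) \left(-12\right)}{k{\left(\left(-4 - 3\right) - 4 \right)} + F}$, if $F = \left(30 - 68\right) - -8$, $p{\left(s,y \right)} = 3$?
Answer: $- \frac{160}{17} \approx -9.4118$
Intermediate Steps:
$k{\left(J \right)} = - \frac{33}{4}$ ($k{\left(J \right)} = - 6 \left(\frac{J}{J} + \frac{3}{8}\right) = - 6 \left(1 + 3 \cdot \frac{1}{8}\right) = - 6 \left(1 + \frac{3}{8}\right) = \left(-6\right) \frac{11}{8} = - \frac{33}{4}$)
$F = -30$ ($F = \left(30 - 68\right) + 8 = -38 + 8 = -30$)
$\frac{\left(-30\right) \left(-12\right)}{k{\left(\left(-4 - 3\right) - 4 \right)} + F} = \frac{\left(-30\right) \left(-12\right)}{- \frac{33}{4} - 30} = \frac{1}{- \frac{153}{4}} \cdot 360 = \left(- \frac{4}{153}\right) 360 = - \frac{160}{17}$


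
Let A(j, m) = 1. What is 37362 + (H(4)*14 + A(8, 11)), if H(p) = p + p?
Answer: 37475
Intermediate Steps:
H(p) = 2*p
37362 + (H(4)*14 + A(8, 11)) = 37362 + ((2*4)*14 + 1) = 37362 + (8*14 + 1) = 37362 + (112 + 1) = 37362 + 113 = 37475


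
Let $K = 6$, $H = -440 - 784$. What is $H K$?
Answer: $-7344$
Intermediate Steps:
$H = -1224$ ($H = -440 - 784 = -1224$)
$H K = \left(-1224\right) 6 = -7344$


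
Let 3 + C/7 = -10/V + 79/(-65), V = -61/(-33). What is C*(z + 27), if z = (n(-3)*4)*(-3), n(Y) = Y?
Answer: -16830324/3965 ≈ -4244.7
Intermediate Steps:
V = 61/33 (V = -61*(-1/33) = 61/33 ≈ 1.8485)
C = -267148/3965 (C = -21 + 7*(-10/61/33 + 79/(-65)) = -21 + 7*(-10*33/61 + 79*(-1/65)) = -21 + 7*(-330/61 - 79/65) = -21 + 7*(-26269/3965) = -21 - 183883/3965 = -267148/3965 ≈ -67.377)
z = 36 (z = -3*4*(-3) = -12*(-3) = 36)
C*(z + 27) = -267148*(36 + 27)/3965 = -267148/3965*63 = -16830324/3965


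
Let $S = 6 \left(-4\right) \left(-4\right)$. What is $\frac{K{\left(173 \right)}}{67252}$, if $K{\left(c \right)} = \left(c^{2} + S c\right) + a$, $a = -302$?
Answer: $\frac{46235}{67252} \approx 0.68749$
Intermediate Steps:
$S = 96$ ($S = \left(-24\right) \left(-4\right) = 96$)
$K{\left(c \right)} = -302 + c^{2} + 96 c$ ($K{\left(c \right)} = \left(c^{2} + 96 c\right) - 302 = -302 + c^{2} + 96 c$)
$\frac{K{\left(173 \right)}}{67252} = \frac{-302 + 173^{2} + 96 \cdot 173}{67252} = \left(-302 + 29929 + 16608\right) \frac{1}{67252} = 46235 \cdot \frac{1}{67252} = \frac{46235}{67252}$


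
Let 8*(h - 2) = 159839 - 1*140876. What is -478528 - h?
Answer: -3847203/8 ≈ -4.8090e+5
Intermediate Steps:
h = 18979/8 (h = 2 + (159839 - 1*140876)/8 = 2 + (159839 - 140876)/8 = 2 + (1/8)*18963 = 2 + 18963/8 = 18979/8 ≈ 2372.4)
-478528 - h = -478528 - 1*18979/8 = -478528 - 18979/8 = -3847203/8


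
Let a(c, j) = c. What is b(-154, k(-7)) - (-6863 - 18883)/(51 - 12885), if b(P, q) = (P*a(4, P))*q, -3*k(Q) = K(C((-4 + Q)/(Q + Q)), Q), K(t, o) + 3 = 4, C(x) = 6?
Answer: 434917/2139 ≈ 203.33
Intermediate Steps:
K(t, o) = 1 (K(t, o) = -3 + 4 = 1)
k(Q) = -⅓ (k(Q) = -⅓*1 = -⅓)
b(P, q) = 4*P*q (b(P, q) = (P*4)*q = (4*P)*q = 4*P*q)
b(-154, k(-7)) - (-6863 - 18883)/(51 - 12885) = 4*(-154)*(-⅓) - (-6863 - 18883)/(51 - 12885) = 616/3 - (-25746)/(-12834) = 616/3 - (-25746)*(-1)/12834 = 616/3 - 1*4291/2139 = 616/3 - 4291/2139 = 434917/2139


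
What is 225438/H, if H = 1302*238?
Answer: 37573/51646 ≈ 0.72751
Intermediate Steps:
H = 309876
225438/H = 225438/309876 = 225438*(1/309876) = 37573/51646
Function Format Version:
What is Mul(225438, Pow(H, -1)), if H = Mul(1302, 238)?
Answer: Rational(37573, 51646) ≈ 0.72751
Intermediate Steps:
H = 309876
Mul(225438, Pow(H, -1)) = Mul(225438, Pow(309876, -1)) = Mul(225438, Rational(1, 309876)) = Rational(37573, 51646)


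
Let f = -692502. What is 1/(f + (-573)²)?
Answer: -1/364173 ≈ -2.7459e-6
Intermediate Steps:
1/(f + (-573)²) = 1/(-692502 + (-573)²) = 1/(-692502 + 328329) = 1/(-364173) = -1/364173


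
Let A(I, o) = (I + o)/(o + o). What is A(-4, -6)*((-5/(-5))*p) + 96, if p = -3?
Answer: 187/2 ≈ 93.500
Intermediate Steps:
A(I, o) = (I + o)/(2*o) (A(I, o) = (I + o)/((2*o)) = (I + o)*(1/(2*o)) = (I + o)/(2*o))
A(-4, -6)*((-5/(-5))*p) + 96 = ((½)*(-4 - 6)/(-6))*((-5/(-5))*(-3)) + 96 = ((½)*(-⅙)*(-10))*(-⅕*(-5)*(-3)) + 96 = 5*(1*(-3))/6 + 96 = (⅚)*(-3) + 96 = -5/2 + 96 = 187/2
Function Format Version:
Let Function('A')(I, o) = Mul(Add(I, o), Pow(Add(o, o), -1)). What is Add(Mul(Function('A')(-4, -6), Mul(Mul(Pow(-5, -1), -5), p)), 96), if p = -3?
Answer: Rational(187, 2) ≈ 93.500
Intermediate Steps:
Function('A')(I, o) = Mul(Rational(1, 2), Pow(o, -1), Add(I, o)) (Function('A')(I, o) = Mul(Add(I, o), Pow(Mul(2, o), -1)) = Mul(Add(I, o), Mul(Rational(1, 2), Pow(o, -1))) = Mul(Rational(1, 2), Pow(o, -1), Add(I, o)))
Add(Mul(Function('A')(-4, -6), Mul(Mul(Pow(-5, -1), -5), p)), 96) = Add(Mul(Mul(Rational(1, 2), Pow(-6, -1), Add(-4, -6)), Mul(Mul(Pow(-5, -1), -5), -3)), 96) = Add(Mul(Mul(Rational(1, 2), Rational(-1, 6), -10), Mul(Mul(Rational(-1, 5), -5), -3)), 96) = Add(Mul(Rational(5, 6), Mul(1, -3)), 96) = Add(Mul(Rational(5, 6), -3), 96) = Add(Rational(-5, 2), 96) = Rational(187, 2)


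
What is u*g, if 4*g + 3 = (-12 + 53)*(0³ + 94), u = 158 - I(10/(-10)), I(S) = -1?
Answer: 612309/4 ≈ 1.5308e+5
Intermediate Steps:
u = 159 (u = 158 - 1*(-1) = 158 + 1 = 159)
g = 3851/4 (g = -¾ + ((-12 + 53)*(0³ + 94))/4 = -¾ + (41*(0 + 94))/4 = -¾ + (41*94)/4 = -¾ + (¼)*3854 = -¾ + 1927/2 = 3851/4 ≈ 962.75)
u*g = 159*(3851/4) = 612309/4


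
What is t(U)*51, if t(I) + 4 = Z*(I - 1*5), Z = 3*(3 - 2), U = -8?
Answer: -2193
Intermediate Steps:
Z = 3 (Z = 3*1 = 3)
t(I) = -19 + 3*I (t(I) = -4 + 3*(I - 1*5) = -4 + 3*(I - 5) = -4 + 3*(-5 + I) = -4 + (-15 + 3*I) = -19 + 3*I)
t(U)*51 = (-19 + 3*(-8))*51 = (-19 - 24)*51 = -43*51 = -2193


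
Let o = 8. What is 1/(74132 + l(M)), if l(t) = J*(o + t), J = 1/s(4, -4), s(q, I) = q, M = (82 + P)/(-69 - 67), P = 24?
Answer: 272/20164395 ≈ 1.3489e-5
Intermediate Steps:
M = -53/68 (M = (82 + 24)/(-69 - 67) = 106/(-136) = 106*(-1/136) = -53/68 ≈ -0.77941)
J = ¼ (J = 1/4 = ¼ ≈ 0.25000)
l(t) = 2 + t/4 (l(t) = (8 + t)/4 = 2 + t/4)
1/(74132 + l(M)) = 1/(74132 + (2 + (¼)*(-53/68))) = 1/(74132 + (2 - 53/272)) = 1/(74132 + 491/272) = 1/(20164395/272) = 272/20164395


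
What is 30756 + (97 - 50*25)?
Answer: 29603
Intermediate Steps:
30756 + (97 - 50*25) = 30756 + (97 - 1250) = 30756 - 1153 = 29603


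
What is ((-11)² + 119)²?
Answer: 57600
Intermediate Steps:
((-11)² + 119)² = (121 + 119)² = 240² = 57600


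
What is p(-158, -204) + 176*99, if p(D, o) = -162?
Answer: 17262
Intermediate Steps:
p(-158, -204) + 176*99 = -162 + 176*99 = -162 + 17424 = 17262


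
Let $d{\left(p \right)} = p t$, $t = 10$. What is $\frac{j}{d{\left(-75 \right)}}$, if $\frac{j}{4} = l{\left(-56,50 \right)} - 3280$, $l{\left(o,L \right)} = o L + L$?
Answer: $\frac{804}{25} \approx 32.16$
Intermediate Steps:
$l{\left(o,L \right)} = L + L o$ ($l{\left(o,L \right)} = L o + L = L + L o$)
$d{\left(p \right)} = 10 p$ ($d{\left(p \right)} = p 10 = 10 p$)
$j = -24120$ ($j = 4 \left(50 \left(1 - 56\right) - 3280\right) = 4 \left(50 \left(-55\right) - 3280\right) = 4 \left(-2750 - 3280\right) = 4 \left(-6030\right) = -24120$)
$\frac{j}{d{\left(-75 \right)}} = - \frac{24120}{10 \left(-75\right)} = - \frac{24120}{-750} = \left(-24120\right) \left(- \frac{1}{750}\right) = \frac{804}{25}$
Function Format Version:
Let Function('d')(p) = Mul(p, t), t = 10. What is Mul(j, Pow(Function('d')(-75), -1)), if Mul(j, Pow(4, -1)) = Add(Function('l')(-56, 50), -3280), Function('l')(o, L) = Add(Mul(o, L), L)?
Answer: Rational(804, 25) ≈ 32.160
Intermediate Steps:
Function('l')(o, L) = Add(L, Mul(L, o)) (Function('l')(o, L) = Add(Mul(L, o), L) = Add(L, Mul(L, o)))
Function('d')(p) = Mul(10, p) (Function('d')(p) = Mul(p, 10) = Mul(10, p))
j = -24120 (j = Mul(4, Add(Mul(50, Add(1, -56)), -3280)) = Mul(4, Add(Mul(50, -55), -3280)) = Mul(4, Add(-2750, -3280)) = Mul(4, -6030) = -24120)
Mul(j, Pow(Function('d')(-75), -1)) = Mul(-24120, Pow(Mul(10, -75), -1)) = Mul(-24120, Pow(-750, -1)) = Mul(-24120, Rational(-1, 750)) = Rational(804, 25)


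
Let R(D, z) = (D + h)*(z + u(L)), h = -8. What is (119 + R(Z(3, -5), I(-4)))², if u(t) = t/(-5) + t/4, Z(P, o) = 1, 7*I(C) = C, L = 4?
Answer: 369664/25 ≈ 14787.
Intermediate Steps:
I(C) = C/7
u(t) = t/20 (u(t) = t*(-⅕) + t*(¼) = -t/5 + t/4 = t/20)
R(D, z) = (-8 + D)*(⅕ + z) (R(D, z) = (D - 8)*(z + (1/20)*4) = (-8 + D)*(z + ⅕) = (-8 + D)*(⅕ + z))
(119 + R(Z(3, -5), I(-4)))² = (119 + (-8/5 - 8*(-4)/7 + (⅕)*1 + 1*((⅐)*(-4))))² = (119 + (-8/5 - 8*(-4/7) + ⅕ + 1*(-4/7)))² = (119 + (-8/5 + 32/7 + ⅕ - 4/7))² = (119 + 13/5)² = (608/5)² = 369664/25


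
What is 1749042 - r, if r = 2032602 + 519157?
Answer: -802717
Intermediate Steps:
r = 2551759
1749042 - r = 1749042 - 1*2551759 = 1749042 - 2551759 = -802717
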